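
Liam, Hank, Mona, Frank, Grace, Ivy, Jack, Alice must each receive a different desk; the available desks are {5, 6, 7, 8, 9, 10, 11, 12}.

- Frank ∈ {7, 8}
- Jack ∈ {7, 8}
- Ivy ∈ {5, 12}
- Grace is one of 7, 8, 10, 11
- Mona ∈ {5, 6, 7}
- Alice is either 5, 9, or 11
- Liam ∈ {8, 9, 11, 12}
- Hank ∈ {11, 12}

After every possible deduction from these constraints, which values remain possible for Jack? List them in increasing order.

7, 8

The 8 variables together cover exactly {5, 6, 7, 8, 9, 10, 11, 12} — 8 values for 8 variables — and 6 appears only in Mona's list, so Mona = 6.
The 7 still-open variables draw from only 7 values {5, 7, 8, 9, 10, 11, 12}, so each is used; only Grace can be 10, hence Grace = 10.
The 2 variables Frank and Jack are confined to {7, 8}, which locks those values in; drop them from Liam.
No further eliminations apply; Jack can still be any of 7, 8.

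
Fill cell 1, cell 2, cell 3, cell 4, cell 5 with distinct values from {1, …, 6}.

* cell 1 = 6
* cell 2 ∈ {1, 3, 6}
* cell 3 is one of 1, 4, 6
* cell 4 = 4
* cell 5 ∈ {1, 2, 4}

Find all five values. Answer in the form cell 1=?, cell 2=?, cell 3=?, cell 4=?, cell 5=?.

cell 1 has just one choice, so cell 1 = 6. Strike 6 from cell 2, cell 3.
That leaves cell 4 = 4. Eliminate 4 elsewhere: cell 3, cell 5.
That leaves cell 3 = 1. So cell 2, cell 5 can't be 1.
cell 5's domain is down to {2}, so cell 5 = 2.
cell 2 must be 3 (only option left).

cell 1=6, cell 2=3, cell 3=1, cell 4=4, cell 5=2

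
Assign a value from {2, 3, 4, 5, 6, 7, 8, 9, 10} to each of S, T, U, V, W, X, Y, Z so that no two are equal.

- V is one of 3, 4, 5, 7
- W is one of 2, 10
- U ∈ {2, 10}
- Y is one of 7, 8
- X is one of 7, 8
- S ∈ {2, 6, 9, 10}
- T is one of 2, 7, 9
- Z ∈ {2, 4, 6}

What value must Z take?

4

The 2 variables U and W are confined to {2, 10}, which locks those values in; drop them from S, T, Z.
X and Y share exactly the 2 values {7, 8}; by pigeonhole those values go to them, so strike 7, 8 from T, V.
That leaves T = 9. So S can't be 9.
S must be 6 (only option left). So Z can't be 6.
So Z = 4.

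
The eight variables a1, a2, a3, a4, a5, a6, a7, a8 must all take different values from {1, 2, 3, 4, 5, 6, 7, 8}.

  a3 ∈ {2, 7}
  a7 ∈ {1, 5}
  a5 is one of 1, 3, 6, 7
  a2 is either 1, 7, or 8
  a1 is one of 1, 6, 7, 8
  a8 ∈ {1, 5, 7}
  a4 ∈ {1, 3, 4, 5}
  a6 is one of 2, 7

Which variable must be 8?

Among the 8 variables, 4 fits only a4 (and all 8 values in {1, 2, 3, 4, 5, 6, 7, 8} must be used), so a4 = 4.
The 7 still-open variables together cover exactly {1, 2, 3, 5, 6, 7, 8} — 7 values for 7 variables — and 3 appears only in a5's list, so a5 = 3.
The 6 still-open variables draw from only 6 values {1, 2, 5, 6, 7, 8}, so each is used; only a1 can be 6, hence a1 = 6.
Among the 5 still-open variables, 8 fits only a2 (and all 5 values in {1, 2, 5, 7, 8} must be used), so a2 = 8.

a2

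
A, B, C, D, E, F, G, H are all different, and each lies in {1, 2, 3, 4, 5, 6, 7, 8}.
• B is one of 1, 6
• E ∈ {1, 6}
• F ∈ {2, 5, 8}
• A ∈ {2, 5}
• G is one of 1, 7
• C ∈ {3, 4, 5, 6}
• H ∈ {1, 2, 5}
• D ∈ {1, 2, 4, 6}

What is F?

The 8 variables together cover exactly {1, 2, 3, 4, 5, 6, 7, 8} — 8 values for 8 variables — and 3 appears only in C's list, so C = 3.
Among the 7 still-open variables, 4 fits only D (and all 7 values in {1, 2, 4, 5, 6, 7, 8} must be used), so D = 4.
Among the 6 still-open variables, 7 fits only G (and all 6 values in {1, 2, 5, 6, 7, 8} must be used), so G = 7.
Among the 5 still-open variables, 8 fits only F (and all 5 values in {1, 2, 5, 6, 8} must be used), so F = 8.

8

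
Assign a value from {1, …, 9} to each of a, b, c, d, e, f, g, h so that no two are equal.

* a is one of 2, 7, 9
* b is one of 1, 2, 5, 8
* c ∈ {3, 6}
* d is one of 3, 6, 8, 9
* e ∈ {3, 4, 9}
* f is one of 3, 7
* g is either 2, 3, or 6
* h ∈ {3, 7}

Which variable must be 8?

f and h between them cover only {3, 7} — a naked pair. Remove those values from a, c, d, e, g.
c's domain is down to {6}, so c = 6. Remove 6 from d, g.
That leaves g = 2. Remove 2 from a, b.
a has just one choice, so a = 9. Remove 9 from d, e.
So 8 goes to d.

d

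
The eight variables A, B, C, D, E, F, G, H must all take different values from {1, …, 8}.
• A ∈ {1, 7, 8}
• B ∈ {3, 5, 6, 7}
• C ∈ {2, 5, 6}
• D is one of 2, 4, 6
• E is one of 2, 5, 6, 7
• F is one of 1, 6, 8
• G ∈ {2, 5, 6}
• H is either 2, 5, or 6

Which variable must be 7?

E

The 8 variables draw from only 8 values {1, 2, 3, 4, 5, 6, 7, 8}, so each is used; only B can be 3, hence B = 3.
The 7 still-open variables together cover exactly {1, 2, 4, 5, 6, 7, 8} — 7 values for 7 variables — and 4 appears only in D's list, so D = 4.
The 3 variables C, G, H are confined to {2, 5, 6}, which locks those values in; drop them from E, F.
So 7 goes to E.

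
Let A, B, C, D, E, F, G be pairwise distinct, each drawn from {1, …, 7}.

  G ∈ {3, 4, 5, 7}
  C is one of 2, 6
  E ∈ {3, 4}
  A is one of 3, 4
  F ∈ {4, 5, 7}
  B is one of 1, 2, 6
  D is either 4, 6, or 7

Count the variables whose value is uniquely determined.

3

The 7 variables draw from only 7 values {1, 2, 3, 4, 5, 6, 7}, so each is used; only B can be 1, hence B = 1.
The 6 still-open variables together cover exactly {2, 3, 4, 5, 6, 7} — 6 values for 6 variables — and 2 appears only in C's list, so C = 2.
The 5 still-open variables draw from only 5 values {3, 4, 5, 6, 7}, so each is used; only D can be 6, hence D = 6.
A and E between them cover only {3, 4} — a naked pair. Remove those values from F, G.
Determined: B=1, C=2, D=6. The other variables each still have more than one consistent value. That makes 3.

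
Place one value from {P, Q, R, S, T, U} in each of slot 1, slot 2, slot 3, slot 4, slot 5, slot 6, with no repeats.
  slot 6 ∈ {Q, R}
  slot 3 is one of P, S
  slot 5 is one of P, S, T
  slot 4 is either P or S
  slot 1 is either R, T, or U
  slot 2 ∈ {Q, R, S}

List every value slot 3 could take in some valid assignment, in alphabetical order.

The 6 variables draw from only 6 values {P, Q, R, S, T, U}, so each is used; only slot 1 can be U, hence slot 1 = U.
The 5 still-open variables together cover exactly {P, Q, R, S, T} — 5 values for 5 variables — and T appears only in slot 5's list, so slot 5 = T.
The 2 variables slot 3 and slot 4 are confined to {P, S}, which locks those values in; drop them from slot 2.
No further eliminations apply; slot 3 can still be any of P, S.

P, S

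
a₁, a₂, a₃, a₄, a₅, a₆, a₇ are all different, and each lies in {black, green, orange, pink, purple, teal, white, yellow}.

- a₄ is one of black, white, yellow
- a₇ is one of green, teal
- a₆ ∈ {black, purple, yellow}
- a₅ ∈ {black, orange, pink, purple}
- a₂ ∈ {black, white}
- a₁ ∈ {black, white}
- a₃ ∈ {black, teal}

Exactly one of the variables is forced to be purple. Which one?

a₁ and a₂ share exactly the 2 values {black, white}; by pigeonhole those values go to them, so strike black, white from a₃, a₄, a₅, a₆.
a₃ must be teal (only option left). So a₇ can't be teal.
a₄'s domain is down to {yellow}, so a₄ = yellow. Remove yellow from a₆.
So purple goes to a₆.

a₆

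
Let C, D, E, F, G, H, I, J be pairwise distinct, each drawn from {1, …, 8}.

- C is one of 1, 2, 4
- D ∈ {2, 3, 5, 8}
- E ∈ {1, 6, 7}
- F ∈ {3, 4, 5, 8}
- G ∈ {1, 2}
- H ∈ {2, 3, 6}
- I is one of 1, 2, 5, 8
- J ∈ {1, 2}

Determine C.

The 8 variables draw from only 8 values {1, 2, 3, 4, 5, 6, 7, 8}, so each is used; only E can be 7, hence E = 7.
Among the 7 still-open variables, 6 fits only H (and all 7 values in {1, 2, 3, 4, 5, 6, 8} must be used), so H = 6.
G and J share exactly the 2 values {1, 2}; by pigeonhole those values go to them, so strike 1, 2 from C, D, I.
So C = 4.

4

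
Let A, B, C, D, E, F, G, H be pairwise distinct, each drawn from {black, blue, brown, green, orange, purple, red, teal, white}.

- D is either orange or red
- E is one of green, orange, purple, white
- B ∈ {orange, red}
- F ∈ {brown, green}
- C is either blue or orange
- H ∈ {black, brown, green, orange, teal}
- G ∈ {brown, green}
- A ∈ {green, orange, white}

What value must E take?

The 2 variables B and D are confined to {orange, red}, which locks those values in; drop them from A, C, E, H.
That leaves C = blue.
The 2 variables F and G are confined to {brown, green}, which locks those values in; drop them from A, E, H.
A has just one choice, so A = white. Eliminate white elsewhere: E.
So E = purple.

purple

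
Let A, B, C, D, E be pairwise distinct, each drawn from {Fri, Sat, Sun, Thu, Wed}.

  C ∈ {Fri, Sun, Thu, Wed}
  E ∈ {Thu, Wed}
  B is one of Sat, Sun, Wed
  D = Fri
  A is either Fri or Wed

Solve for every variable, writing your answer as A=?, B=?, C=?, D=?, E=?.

A=Wed, B=Sat, C=Sun, D=Fri, E=Thu

D must be Fri (only option left). Strike Fri from A, C.
A must be Wed (only option left). Remove Wed from B, C, E.
E must be Thu (only option left). So C can't be Thu.
That leaves C = Sun. Eliminate Sun elsewhere: B.
B has just one choice, so B = Sat.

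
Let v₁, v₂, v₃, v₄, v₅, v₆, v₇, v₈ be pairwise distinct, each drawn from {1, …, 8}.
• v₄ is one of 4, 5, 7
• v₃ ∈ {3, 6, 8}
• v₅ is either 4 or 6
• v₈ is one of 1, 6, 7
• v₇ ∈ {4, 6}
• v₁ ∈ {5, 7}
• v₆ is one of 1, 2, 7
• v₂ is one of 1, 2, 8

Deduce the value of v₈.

Among the 8 variables, 3 fits only v₃ (and all 8 values in {1, 2, 3, 4, 5, 6, 7, 8} must be used), so v₃ = 3.
Among the 7 still-open variables, 8 fits only v₂ (and all 7 values in {1, 2, 4, 5, 6, 7, 8} must be used), so v₂ = 8.
Among the 6 still-open variables, 2 fits only v₆ (and all 6 values in {1, 2, 4, 5, 6, 7} must be used), so v₆ = 2.
The 5 still-open variables draw from only 5 values {1, 4, 5, 6, 7}, so each is used; only v₈ can be 1, hence v₈ = 1.

1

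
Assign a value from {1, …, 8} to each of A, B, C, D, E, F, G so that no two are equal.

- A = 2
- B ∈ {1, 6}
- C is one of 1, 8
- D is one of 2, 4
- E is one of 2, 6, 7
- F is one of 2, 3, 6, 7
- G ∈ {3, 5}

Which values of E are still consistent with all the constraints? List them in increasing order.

6, 7

A must be 2 (only option left). Eliminate 2 elsewhere: D, E, F.
D has just one choice, so D = 4.
No further eliminations apply; E can still be any of 6, 7.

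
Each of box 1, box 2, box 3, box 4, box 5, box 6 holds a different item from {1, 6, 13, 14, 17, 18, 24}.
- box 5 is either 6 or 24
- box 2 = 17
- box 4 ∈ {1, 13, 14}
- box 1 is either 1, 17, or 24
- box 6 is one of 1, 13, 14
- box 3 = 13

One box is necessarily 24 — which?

box 1

box 2 must be 17 (only option left). Eliminate 17 elsewhere: box 1.
box 3 must be 13 (only option left). Strike 13 from box 4, box 6.
The 4 still-open variables draw from only 4 values {1, 6, 14, 24}, so each is used; only box 5 can be 6, hence box 5 = 6.
The 3 still-open variables together cover exactly {1, 14, 24} — 3 values for 3 variables — and 24 appears only in box 1's list, so box 1 = 24.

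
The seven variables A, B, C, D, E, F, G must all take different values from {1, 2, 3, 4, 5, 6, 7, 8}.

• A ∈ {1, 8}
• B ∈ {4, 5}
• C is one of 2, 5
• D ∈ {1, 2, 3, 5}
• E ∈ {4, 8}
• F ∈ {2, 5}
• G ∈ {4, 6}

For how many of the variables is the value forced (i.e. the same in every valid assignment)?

5

Among the 7 variables, 3 fits only D (and all 7 values in {1, 2, 3, 4, 5, 6, 8} must be used), so D = 3.
The 6 still-open variables draw from only 6 values {1, 2, 4, 5, 6, 8}, so each is used; only A can be 1, hence A = 1.
Among the 5 still-open variables, 6 fits only G (and all 5 values in {2, 4, 5, 6, 8} must be used), so G = 6.
The 4 still-open variables draw from only 4 values {2, 4, 5, 8}, so each is used; only E can be 8, hence E = 8.
The 3 still-open variables together cover exactly {2, 4, 5} — 3 values for 3 variables — and 4 appears only in B's list, so B = 4.
Determined: A=1, B=4, D=3, E=8, G=6. The other variables each still have more than one consistent value. That makes 5.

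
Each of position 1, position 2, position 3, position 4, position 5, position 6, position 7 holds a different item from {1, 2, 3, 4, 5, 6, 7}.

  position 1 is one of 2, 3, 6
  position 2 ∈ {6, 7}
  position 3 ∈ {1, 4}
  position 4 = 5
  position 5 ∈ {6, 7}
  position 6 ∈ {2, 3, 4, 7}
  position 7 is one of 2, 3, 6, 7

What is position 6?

4

position 4 has just one choice, so position 4 = 5.
The 6 still-open variables together cover exactly {1, 2, 3, 4, 6, 7} — 6 values for 6 variables — and 1 appears only in position 3's list, so position 3 = 1.
Among the 5 still-open variables, 4 fits only position 6 (and all 5 values in {2, 3, 4, 6, 7} must be used), so position 6 = 4.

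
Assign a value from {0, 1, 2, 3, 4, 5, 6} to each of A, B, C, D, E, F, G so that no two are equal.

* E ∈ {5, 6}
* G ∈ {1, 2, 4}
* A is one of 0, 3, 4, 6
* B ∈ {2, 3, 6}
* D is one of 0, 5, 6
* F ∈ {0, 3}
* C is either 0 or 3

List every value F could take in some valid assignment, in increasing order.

The 7 variables together cover exactly {0, 1, 2, 3, 4, 5, 6} — 7 values for 7 variables — and 1 appears only in G's list, so G = 1.
The 6 still-open variables draw from only 6 values {0, 2, 3, 4, 5, 6}, so each is used; only B can be 2, hence B = 2.
The 5 still-open variables draw from only 5 values {0, 3, 4, 5, 6}, so each is used; only A can be 4, hence A = 4.
C and F between them cover only {0, 3} — a naked pair. Remove those values from D.
No further eliminations apply; F can still be any of 0, 3.

0, 3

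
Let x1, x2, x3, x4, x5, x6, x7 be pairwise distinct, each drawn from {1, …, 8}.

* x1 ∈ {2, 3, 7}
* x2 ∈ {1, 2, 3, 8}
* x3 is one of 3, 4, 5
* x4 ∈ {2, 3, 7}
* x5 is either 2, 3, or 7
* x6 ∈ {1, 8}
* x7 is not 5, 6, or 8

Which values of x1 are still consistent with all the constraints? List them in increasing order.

2, 3, 7

The 7 variables together cover exactly {1, 2, 3, 4, 5, 7, 8} — 7 values for 7 variables — and 5 appears only in x3's list, so x3 = 5.
Among the 6 still-open variables, 4 fits only x7 (and all 6 values in {1, 2, 3, 4, 7, 8} must be used), so x7 = 4.
x1, x4, x5 between them cover only {2, 3, 7} — a naked triple. Remove those values from x2.
No further eliminations apply; x1 can still be any of 2, 3, 7.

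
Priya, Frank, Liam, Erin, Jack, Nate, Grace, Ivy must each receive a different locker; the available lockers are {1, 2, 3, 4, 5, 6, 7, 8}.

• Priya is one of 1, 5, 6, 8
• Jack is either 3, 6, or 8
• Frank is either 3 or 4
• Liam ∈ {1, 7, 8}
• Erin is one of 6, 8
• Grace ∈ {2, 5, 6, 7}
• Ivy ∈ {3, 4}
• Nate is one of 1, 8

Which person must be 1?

Nate

Among the 8 variables, 2 fits only Grace (and all 8 values in {1, 2, 3, 4, 5, 6, 7, 8} must be used), so Grace = 2.
The 7 still-open variables together cover exactly {1, 3, 4, 5, 6, 7, 8} — 7 values for 7 variables — and 5 appears only in Priya's list, so Priya = 5.
Among the 6 still-open variables, 7 fits only Liam (and all 6 values in {1, 3, 4, 6, 7, 8} must be used), so Liam = 7.
The 5 still-open variables draw from only 5 values {1, 3, 4, 6, 8}, so each is used; only Nate can be 1, hence Nate = 1.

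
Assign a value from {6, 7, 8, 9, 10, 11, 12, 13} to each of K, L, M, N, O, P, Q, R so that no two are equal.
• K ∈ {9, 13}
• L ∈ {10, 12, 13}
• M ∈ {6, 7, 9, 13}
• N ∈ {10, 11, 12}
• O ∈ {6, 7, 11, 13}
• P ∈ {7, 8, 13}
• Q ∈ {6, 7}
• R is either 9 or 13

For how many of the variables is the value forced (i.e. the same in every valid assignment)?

Among the 8 variables, 8 fits only P (and all 8 values in {6, 7, 8, 9, 10, 11, 12, 13} must be used), so P = 8.
K and R between them cover only {9, 13} — a naked pair. Remove those values from L, M, O.
The 2 variables M and Q are confined to {6, 7}, which locks those values in; drop them from O.
O's domain is down to {11}, so O = 11. Remove 11 from N.
Determined: O=11, P=8. The other variables each still have more than one consistent value. That makes 2.

2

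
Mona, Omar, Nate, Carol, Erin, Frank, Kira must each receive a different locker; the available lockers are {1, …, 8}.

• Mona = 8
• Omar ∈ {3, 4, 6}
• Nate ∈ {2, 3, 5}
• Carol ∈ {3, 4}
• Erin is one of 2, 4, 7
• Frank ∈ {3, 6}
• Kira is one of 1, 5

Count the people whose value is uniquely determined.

Mona's domain is down to {8}, so Mona = 8.
Omar, Carol, Frank between them cover only {3, 4, 6} — a naked triple. Remove those values from Nate, Erin.
Determined: Mona=8. The other people each still have more than one consistent value. That makes 1.

1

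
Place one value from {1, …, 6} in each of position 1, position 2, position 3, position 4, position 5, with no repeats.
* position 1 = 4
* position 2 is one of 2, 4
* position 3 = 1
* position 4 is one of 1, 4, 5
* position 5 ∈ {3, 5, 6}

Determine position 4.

5

position 1's domain is down to {4}, so position 1 = 4. Strike 4 from position 2, position 4.
position 2 has just one choice, so position 2 = 2.
That leaves position 3 = 1. So position 4 can't be 1.
So position 4 = 5.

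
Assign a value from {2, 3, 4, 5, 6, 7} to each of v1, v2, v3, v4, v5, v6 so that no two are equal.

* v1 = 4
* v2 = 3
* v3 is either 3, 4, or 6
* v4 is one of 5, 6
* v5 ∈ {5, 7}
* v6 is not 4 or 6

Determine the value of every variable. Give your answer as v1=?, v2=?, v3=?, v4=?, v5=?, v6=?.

v1's domain is down to {4}, so v1 = 4. Remove 4 from v3.
v2's domain is down to {3}, so v2 = 3. Strike 3 from v3, v6.
v3 has just one choice, so v3 = 6. Remove 6 from v4.
v4 has just one choice, so v4 = 5. So v5, v6 can't be 5.
v5's domain is down to {7}, so v5 = 7. Remove 7 from v6.
That leaves v6 = 2.

v1=4, v2=3, v3=6, v4=5, v5=7, v6=2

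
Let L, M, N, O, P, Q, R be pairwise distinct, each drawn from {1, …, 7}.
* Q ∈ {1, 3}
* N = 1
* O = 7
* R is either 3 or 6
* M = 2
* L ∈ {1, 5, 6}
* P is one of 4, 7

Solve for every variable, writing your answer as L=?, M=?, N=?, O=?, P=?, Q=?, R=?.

L=5, M=2, N=1, O=7, P=4, Q=3, R=6

M's domain is down to {2}, so M = 2.
That leaves N = 1. Strike 1 from L, Q.
That leaves O = 7. So P can't be 7.
That leaves P = 4.
Q has just one choice, so Q = 3. Remove 3 from R.
R has just one choice, so R = 6. Strike 6 from L.
L has just one choice, so L = 5.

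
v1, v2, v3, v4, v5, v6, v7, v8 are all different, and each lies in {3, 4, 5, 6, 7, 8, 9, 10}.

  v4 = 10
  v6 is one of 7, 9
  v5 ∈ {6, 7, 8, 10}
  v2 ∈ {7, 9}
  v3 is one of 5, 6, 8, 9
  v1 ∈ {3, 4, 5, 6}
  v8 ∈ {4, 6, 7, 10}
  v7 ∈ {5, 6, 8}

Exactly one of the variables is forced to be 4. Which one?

v4 must be 10 (only option left). Eliminate 10 elsewhere: v5, v8.
Among the 7 still-open variables, 3 fits only v1 (and all 7 values in {3, 4, 5, 6, 7, 8, 9} must be used), so v1 = 3.
The 6 still-open variables draw from only 6 values {4, 5, 6, 7, 8, 9}, so each is used; only v8 can be 4, hence v8 = 4.

v8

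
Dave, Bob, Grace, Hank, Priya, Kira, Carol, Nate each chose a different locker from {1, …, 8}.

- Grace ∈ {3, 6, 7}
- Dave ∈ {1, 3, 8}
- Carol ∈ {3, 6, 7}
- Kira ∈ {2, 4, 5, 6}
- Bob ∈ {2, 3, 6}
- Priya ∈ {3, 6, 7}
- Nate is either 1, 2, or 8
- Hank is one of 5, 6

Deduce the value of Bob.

The 8 variables draw from only 8 values {1, 2, 3, 4, 5, 6, 7, 8}, so each is used; only Kira can be 4, hence Kira = 4.
The 7 still-open variables draw from only 7 values {1, 2, 3, 5, 6, 7, 8}, so each is used; only Hank can be 5, hence Hank = 5.
Grace, Priya, Carol between them cover only {3, 6, 7} — a naked triple. Remove those values from Dave, Bob.
So Bob = 2.

2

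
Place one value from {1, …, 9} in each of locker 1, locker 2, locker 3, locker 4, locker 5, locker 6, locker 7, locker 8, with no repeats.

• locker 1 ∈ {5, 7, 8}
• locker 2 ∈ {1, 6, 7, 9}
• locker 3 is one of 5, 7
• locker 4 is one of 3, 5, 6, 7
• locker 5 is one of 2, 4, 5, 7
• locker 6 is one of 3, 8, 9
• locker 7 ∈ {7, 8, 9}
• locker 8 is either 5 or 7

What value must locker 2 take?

locker 3 and locker 8 between them cover only {5, 7} — a naked pair. Remove those values from locker 1, locker 2, locker 4, locker 5, locker 7.
locker 1 has just one choice, so locker 1 = 8. Eliminate 8 elsewhere: locker 6, locker 7.
locker 7 must be 9 (only option left). So locker 2, locker 6 can't be 9.
locker 6 must be 3 (only option left). Eliminate 3 elsewhere: locker 4.
locker 4 has just one choice, so locker 4 = 6. Remove 6 from locker 2.
So locker 2 = 1.

1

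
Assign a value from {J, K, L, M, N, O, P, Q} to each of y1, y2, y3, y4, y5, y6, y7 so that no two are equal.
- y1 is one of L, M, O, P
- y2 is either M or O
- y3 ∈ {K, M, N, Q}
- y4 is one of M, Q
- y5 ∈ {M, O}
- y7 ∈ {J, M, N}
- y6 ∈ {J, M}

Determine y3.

y2 and y5 share exactly the 2 values {M, O}; by pigeonhole those values go to them, so strike M, O from y1, y3, y4, y6, y7.
y4 has just one choice, so y4 = Q. Remove Q from y3.
That leaves y6 = J. Remove J from y7.
y7 must be N (only option left). Eliminate N elsewhere: y3.
So y3 = K.

K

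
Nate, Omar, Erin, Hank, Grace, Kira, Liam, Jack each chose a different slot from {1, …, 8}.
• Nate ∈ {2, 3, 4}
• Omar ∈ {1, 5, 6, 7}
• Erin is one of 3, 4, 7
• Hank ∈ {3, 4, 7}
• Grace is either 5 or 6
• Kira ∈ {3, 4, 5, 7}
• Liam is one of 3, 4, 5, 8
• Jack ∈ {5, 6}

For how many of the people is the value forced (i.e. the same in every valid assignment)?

3

The 8 variables together cover exactly {1, 2, 3, 4, 5, 6, 7, 8} — 8 values for 8 variables — and 1 appears only in Omar's list, so Omar = 1.
The 7 still-open variables draw from only 7 values {2, 3, 4, 5, 6, 7, 8}, so each is used; only Nate can be 2, hence Nate = 2.
Among the 6 still-open variables, 8 fits only Liam (and all 6 values in {3, 4, 5, 6, 7, 8} must be used), so Liam = 8.
The 2 variables Grace and Jack are confined to {5, 6}, which locks those values in; drop them from Kira.
Determined: Nate=2, Omar=1, Liam=8. The other people each still have more than one consistent value. That makes 3.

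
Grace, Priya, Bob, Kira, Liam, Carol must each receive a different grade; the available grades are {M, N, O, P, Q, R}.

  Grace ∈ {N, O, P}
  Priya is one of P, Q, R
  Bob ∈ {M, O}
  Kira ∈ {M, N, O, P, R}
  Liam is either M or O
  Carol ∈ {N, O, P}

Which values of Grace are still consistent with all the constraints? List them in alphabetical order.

N, P

Among the 6 variables, Q fits only Priya (and all 6 values in {M, N, O, P, Q, R} must be used), so Priya = Q.
The 5 still-open variables together cover exactly {M, N, O, P, R} — 5 values for 5 variables — and R appears only in Kira's list, so Kira = R.
Bob and Liam share exactly the 2 values {M, O}; by pigeonhole those values go to them, so strike M, O from Grace, Carol.
No further eliminations apply; Grace can still be any of N, P.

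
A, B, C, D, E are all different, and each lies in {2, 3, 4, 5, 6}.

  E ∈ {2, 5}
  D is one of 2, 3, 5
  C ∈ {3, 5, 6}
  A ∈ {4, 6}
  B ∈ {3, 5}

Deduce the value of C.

The 5 variables together cover exactly {2, 3, 4, 5, 6} — 5 values for 5 variables — and 4 appears only in A's list, so A = 4.
The 4 still-open variables together cover exactly {2, 3, 5, 6} — 4 values for 4 variables — and 6 appears only in C's list, so C = 6.

6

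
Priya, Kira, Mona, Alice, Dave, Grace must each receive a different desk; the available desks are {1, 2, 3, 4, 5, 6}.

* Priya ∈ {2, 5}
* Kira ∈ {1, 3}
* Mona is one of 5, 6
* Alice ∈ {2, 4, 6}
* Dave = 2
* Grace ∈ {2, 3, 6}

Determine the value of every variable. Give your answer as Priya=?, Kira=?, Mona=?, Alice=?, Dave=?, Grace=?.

Dave's domain is down to {2}, so Dave = 2. So Priya, Alice, Grace can't be 2.
Priya must be 5 (only option left). Strike 5 from Mona.
That leaves Mona = 6. Remove 6 from Alice, Grace.
Alice must be 4 (only option left).
Grace must be 3 (only option left). Eliminate 3 elsewhere: Kira.
That leaves Kira = 1.

Priya=5, Kira=1, Mona=6, Alice=4, Dave=2, Grace=3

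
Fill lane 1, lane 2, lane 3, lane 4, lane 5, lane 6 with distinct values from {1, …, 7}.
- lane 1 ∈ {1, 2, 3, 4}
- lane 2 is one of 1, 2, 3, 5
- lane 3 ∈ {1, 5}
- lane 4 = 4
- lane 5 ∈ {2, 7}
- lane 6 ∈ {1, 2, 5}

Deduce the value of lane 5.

lane 4 has just one choice, so lane 4 = 4. Eliminate 4 elsewhere: lane 1.
The 5 still-open variables draw from only 5 values {1, 2, 3, 5, 7}, so each is used; only lane 5 can be 7, hence lane 5 = 7.

7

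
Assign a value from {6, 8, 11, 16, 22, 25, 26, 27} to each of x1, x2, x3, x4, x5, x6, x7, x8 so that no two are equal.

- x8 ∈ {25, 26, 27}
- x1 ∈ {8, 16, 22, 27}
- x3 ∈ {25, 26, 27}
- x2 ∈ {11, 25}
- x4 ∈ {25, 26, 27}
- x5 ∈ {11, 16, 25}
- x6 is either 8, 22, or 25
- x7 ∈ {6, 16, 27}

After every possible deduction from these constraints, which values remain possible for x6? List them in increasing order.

8, 22

The 8 variables together cover exactly {6, 8, 11, 16, 22, 25, 26, 27} — 8 values for 8 variables — and 6 appears only in x7's list, so x7 = 6.
The 3 variables x3, x4, x8 are confined to {25, 26, 27}, which locks those values in; drop them from x1, x2, x5, x6.
x2's domain is down to {11}, so x2 = 11. Strike 11 from x5.
x5 has just one choice, so x5 = 16. So x1 can't be 16.
No further eliminations apply; x6 can still be any of 8, 22.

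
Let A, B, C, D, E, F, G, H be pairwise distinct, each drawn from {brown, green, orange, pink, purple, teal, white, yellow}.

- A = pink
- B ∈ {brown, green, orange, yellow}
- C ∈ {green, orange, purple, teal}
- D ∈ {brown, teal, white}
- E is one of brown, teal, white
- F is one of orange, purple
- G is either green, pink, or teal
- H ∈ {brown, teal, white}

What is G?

A has just one choice, so A = pink. Remove pink from G.
The 7 still-open variables draw from only 7 values {brown, green, orange, purple, teal, white, yellow}, so each is used; only B can be yellow, hence B = yellow.
D, E, H between them cover only {brown, teal, white} — a naked triple. Remove those values from C, G.
So G = green.

green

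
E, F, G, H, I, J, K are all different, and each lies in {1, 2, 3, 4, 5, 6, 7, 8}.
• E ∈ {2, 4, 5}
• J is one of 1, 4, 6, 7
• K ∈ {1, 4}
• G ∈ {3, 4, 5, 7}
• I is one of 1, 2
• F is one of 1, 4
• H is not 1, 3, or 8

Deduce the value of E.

Among the 7 variables, 3 fits only G (and all 7 values in {1, 2, 3, 4, 5, 6, 7} must be used), so G = 3.
The 2 variables F and K are confined to {1, 4}, which locks those values in; drop them from E, H, I, J.
That leaves I = 2. Strike 2 from E, H.
So E = 5.

5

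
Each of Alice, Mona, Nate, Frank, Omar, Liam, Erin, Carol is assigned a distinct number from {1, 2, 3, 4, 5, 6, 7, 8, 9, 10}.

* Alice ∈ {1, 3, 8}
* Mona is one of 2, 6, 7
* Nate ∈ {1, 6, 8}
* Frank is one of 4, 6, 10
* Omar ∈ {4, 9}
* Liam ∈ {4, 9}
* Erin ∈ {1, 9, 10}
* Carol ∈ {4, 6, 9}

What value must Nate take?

8

Omar and Liam between them cover only {4, 9} — a naked pair. Remove those values from Frank, Erin, Carol.
Carol must be 6 (only option left). Remove 6 from Mona, Nate, Frank.
That leaves Frank = 10. Eliminate 10 elsewhere: Erin.
That leaves Erin = 1. Remove 1 from Alice, Nate.
So Nate = 8.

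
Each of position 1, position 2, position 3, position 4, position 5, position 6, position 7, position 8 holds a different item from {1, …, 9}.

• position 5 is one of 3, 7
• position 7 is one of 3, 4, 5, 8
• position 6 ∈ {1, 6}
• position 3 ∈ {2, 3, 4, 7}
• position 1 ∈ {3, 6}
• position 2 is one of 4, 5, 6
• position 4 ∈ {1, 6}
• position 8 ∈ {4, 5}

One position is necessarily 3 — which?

position 1

Among the 8 variables, 2 fits only position 3 (and all 8 values in {1, 2, 3, 4, 5, 6, 7, 8} must be used), so position 3 = 2.
The 7 still-open variables draw from only 7 values {1, 3, 4, 5, 6, 7, 8}, so each is used; only position 5 can be 7, hence position 5 = 7.
The 6 still-open variables together cover exactly {1, 3, 4, 5, 6, 8} — 6 values for 6 variables — and 8 appears only in position 7's list, so position 7 = 8.
The 5 still-open variables draw from only 5 values {1, 3, 4, 5, 6}, so each is used; only position 1 can be 3, hence position 1 = 3.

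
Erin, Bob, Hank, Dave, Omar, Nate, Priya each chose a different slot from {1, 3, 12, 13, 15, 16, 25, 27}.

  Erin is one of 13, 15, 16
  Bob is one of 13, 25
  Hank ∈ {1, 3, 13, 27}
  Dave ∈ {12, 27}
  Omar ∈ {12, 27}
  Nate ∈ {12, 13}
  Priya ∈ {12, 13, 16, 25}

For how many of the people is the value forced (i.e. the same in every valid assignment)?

4

Dave and Omar share exactly the 2 values {12, 27}; by pigeonhole those values go to them, so strike 12, 27 from Hank, Nate, Priya.
Nate must be 13 (only option left). Strike 13 from Erin, Bob, Hank, Priya.
Bob must be 25 (only option left). So Priya can't be 25.
Priya must be 16 (only option left). Strike 16 from Erin.
Erin must be 15 (only option left).
Determined: Erin=15, Bob=25, Nate=13, Priya=16. The other people each still have more than one consistent value. That makes 4.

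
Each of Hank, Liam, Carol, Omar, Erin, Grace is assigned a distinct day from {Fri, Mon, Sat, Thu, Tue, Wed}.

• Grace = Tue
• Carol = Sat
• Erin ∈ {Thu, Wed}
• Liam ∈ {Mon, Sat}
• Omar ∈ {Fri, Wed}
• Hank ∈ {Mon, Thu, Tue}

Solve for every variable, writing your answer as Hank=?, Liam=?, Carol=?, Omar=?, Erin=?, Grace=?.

Hank=Thu, Liam=Mon, Carol=Sat, Omar=Fri, Erin=Wed, Grace=Tue

Carol must be Sat (only option left). Remove Sat from Liam.
Grace must be Tue (only option left). Eliminate Tue elsewhere: Hank.
Liam must be Mon (only option left). So Hank can't be Mon.
Hank has just one choice, so Hank = Thu. Remove Thu from Erin.
Erin has just one choice, so Erin = Wed. Remove Wed from Omar.
Omar has just one choice, so Omar = Fri.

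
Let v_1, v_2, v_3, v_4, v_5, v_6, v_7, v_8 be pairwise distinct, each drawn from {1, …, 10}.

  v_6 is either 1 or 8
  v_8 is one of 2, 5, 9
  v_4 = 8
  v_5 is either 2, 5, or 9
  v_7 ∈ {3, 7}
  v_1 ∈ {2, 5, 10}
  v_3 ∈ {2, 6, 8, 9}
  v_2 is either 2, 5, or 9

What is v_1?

v_4 must be 8 (only option left). Eliminate 8 elsewhere: v_3, v_6.
v_6's domain is down to {1}, so v_6 = 1.
v_2, v_5, v_8 share exactly the 3 values {2, 5, 9}; by pigeonhole those values go to them, so strike 2, 5, 9 from v_1, v_3.
So v_1 = 10.

10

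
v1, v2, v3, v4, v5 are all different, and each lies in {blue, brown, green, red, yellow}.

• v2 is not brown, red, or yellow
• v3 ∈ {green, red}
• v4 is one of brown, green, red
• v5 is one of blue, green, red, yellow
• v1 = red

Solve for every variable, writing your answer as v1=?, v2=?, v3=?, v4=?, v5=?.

v1=red, v2=blue, v3=green, v4=brown, v5=yellow

v1 has just one choice, so v1 = red. Remove red from v3, v4, v5.
v3 has just one choice, so v3 = green. Remove green from v2, v4, v5.
That leaves v4 = brown.
v2 has just one choice, so v2 = blue. So v5 can't be blue.
That leaves v5 = yellow.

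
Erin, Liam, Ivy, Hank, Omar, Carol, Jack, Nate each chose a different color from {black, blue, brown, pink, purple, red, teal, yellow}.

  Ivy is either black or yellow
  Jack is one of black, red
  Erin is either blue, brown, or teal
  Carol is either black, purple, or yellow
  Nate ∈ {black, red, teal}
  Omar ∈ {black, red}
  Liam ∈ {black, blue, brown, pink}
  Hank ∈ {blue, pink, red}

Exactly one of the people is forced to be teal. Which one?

Nate

The 8 variables together cover exactly {black, blue, brown, pink, purple, red, teal, yellow} — 8 values for 8 variables — and purple appears only in Carol's list, so Carol = purple.
The 7 still-open variables together cover exactly {black, blue, brown, pink, red, teal, yellow} — 7 values for 7 variables — and yellow appears only in Ivy's list, so Ivy = yellow.
Omar and Jack share exactly the 2 values {black, red}; by pigeonhole those values go to them, so strike black, red from Liam, Hank, Nate.
So teal goes to Nate.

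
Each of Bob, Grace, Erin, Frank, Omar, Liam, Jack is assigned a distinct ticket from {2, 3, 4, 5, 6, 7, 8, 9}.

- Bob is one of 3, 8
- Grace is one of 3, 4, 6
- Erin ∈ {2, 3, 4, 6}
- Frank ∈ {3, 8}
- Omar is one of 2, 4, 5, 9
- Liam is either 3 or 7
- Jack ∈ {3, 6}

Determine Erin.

2

Bob and Frank between them cover only {3, 8} — a naked pair. Remove those values from Grace, Erin, Liam, Jack.
Liam has just one choice, so Liam = 7.
That leaves Jack = 6. Eliminate 6 elsewhere: Grace, Erin.
That leaves Grace = 4. Remove 4 from Erin, Omar.
So Erin = 2.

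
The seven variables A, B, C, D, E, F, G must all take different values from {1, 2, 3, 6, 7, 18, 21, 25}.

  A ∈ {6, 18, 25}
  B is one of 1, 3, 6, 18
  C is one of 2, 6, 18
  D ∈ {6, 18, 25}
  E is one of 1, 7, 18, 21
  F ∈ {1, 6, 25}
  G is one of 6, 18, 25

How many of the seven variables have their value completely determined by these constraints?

The 3 variables A, D, G are confined to {6, 18, 25}, which locks those values in; drop them from B, C, E, F.
C's domain is down to {2}, so C = 2.
That leaves F = 1. Strike 1 from B, E.
That leaves B = 3.
Determined: B=3, C=2, F=1. The other variables each still have more than one consistent value. That makes 3.

3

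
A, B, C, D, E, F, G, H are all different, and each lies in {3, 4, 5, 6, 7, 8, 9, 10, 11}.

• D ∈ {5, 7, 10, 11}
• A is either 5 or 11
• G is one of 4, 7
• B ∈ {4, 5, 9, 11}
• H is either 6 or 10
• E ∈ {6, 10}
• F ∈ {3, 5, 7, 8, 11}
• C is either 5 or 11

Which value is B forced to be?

9

The 2 variables A and C are confined to {5, 11}, which locks those values in; drop them from B, D, F.
E and H between them cover only {6, 10} — a naked pair. Remove those values from D.
That leaves D = 7. Remove 7 from F, G.
G must be 4 (only option left). Eliminate 4 elsewhere: B.
So B = 9.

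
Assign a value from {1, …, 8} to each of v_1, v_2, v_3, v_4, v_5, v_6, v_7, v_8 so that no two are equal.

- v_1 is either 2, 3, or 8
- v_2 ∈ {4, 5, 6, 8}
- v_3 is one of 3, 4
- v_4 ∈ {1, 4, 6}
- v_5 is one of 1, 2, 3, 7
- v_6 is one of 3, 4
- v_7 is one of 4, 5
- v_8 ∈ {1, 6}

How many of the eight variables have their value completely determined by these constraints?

4

The 8 variables together cover exactly {1, 2, 3, 4, 5, 6, 7, 8} — 8 values for 8 variables — and 7 appears only in v_5's list, so v_5 = 7.
The 7 still-open variables draw from only 7 values {1, 2, 3, 4, 5, 6, 8}, so each is used; only v_1 can be 2, hence v_1 = 2.
The 6 still-open variables draw from only 6 values {1, 3, 4, 5, 6, 8}, so each is used; only v_2 can be 8, hence v_2 = 8.
The 5 still-open variables together cover exactly {1, 3, 4, 5, 6} — 5 values for 5 variables — and 5 appears only in v_7's list, so v_7 = 5.
The 2 variables v_3 and v_6 are confined to {3, 4}, which locks those values in; drop them from v_4.
Determined: v_1=2, v_2=8, v_5=7, v_7=5. The other variables each still have more than one consistent value. That makes 4.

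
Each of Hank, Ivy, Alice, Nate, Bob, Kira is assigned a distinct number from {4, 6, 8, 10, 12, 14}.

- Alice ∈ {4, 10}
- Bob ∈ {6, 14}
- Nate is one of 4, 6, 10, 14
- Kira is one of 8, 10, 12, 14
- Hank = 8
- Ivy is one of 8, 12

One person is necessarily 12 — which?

Hank must be 8 (only option left). Strike 8 from Ivy, Kira.
So 12 goes to Ivy.

Ivy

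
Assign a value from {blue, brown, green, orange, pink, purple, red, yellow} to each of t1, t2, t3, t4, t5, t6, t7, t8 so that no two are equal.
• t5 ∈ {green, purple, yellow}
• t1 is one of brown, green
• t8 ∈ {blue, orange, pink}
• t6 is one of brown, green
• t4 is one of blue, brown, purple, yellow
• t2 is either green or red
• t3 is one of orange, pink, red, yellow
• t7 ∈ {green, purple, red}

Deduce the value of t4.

blue

The 2 variables t1 and t6 are confined to {brown, green}, which locks those values in; drop them from t2, t4, t5, t7.
t2 must be red (only option left). Strike red from t3, t7.
t7 must be purple (only option left). Eliminate purple elsewhere: t4, t5.
t5's domain is down to {yellow}, so t5 = yellow. So t3, t4 can't be yellow.
So t4 = blue.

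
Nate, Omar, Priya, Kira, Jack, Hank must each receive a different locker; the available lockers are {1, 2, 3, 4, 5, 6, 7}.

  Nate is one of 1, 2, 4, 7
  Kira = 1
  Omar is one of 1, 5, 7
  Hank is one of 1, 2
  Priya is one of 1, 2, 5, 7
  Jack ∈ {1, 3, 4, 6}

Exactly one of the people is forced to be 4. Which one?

Nate

Kira's domain is down to {1}, so Kira = 1. Remove 1 from Nate, Omar, Priya, Jack, Hank.
Hank has just one choice, so Hank = 2. Eliminate 2 elsewhere: Nate, Priya.
Omar and Priya share exactly the 2 values {5, 7}; by pigeonhole those values go to them, so strike 5, 7 from Nate.
So 4 goes to Nate.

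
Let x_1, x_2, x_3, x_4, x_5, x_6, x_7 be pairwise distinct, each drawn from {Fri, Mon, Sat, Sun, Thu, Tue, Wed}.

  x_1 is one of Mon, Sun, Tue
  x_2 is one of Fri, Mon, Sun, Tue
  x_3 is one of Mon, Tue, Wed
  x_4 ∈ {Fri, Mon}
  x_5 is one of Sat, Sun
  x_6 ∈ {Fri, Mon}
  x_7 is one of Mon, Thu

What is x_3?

The 7 variables together cover exactly {Fri, Mon, Sat, Sun, Thu, Tue, Wed} — 7 values for 7 variables — and Sat appears only in x_5's list, so x_5 = Sat.
The 6 still-open variables draw from only 6 values {Fri, Mon, Sun, Thu, Tue, Wed}, so each is used; only x_7 can be Thu, hence x_7 = Thu.
The 5 still-open variables draw from only 5 values {Fri, Mon, Sun, Tue, Wed}, so each is used; only x_3 can be Wed, hence x_3 = Wed.

Wed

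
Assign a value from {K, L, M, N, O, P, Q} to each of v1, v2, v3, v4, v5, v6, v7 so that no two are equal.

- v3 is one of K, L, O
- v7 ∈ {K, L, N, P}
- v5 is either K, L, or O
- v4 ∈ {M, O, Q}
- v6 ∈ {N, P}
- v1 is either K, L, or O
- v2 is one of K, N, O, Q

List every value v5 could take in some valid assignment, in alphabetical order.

The 7 variables draw from only 7 values {K, L, M, N, O, P, Q}, so each is used; only v4 can be M, hence v4 = M.
The 6 still-open variables together cover exactly {K, L, N, O, P, Q} — 6 values for 6 variables — and Q appears only in v2's list, so v2 = Q.
The 3 variables v1, v3, v5 are confined to {K, L, O}, which locks those values in; drop them from v7.
No further eliminations apply; v5 can still be any of K, L, O.

K, L, O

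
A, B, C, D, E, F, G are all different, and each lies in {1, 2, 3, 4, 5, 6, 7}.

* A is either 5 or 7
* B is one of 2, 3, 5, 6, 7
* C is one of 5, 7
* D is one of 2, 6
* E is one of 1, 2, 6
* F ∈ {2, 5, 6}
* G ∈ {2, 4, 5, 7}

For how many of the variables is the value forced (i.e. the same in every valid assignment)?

The 7 variables together cover exactly {1, 2, 3, 4, 5, 6, 7} — 7 values for 7 variables — and 1 appears only in E's list, so E = 1.
The 6 still-open variables draw from only 6 values {2, 3, 4, 5, 6, 7}, so each is used; only B can be 3, hence B = 3.
The 5 still-open variables draw from only 5 values {2, 4, 5, 6, 7}, so each is used; only G can be 4, hence G = 4.
A and C between them cover only {5, 7} — a naked pair. Remove those values from F.
Determined: B=3, E=1, G=4. The other variables each still have more than one consistent value. That makes 3.

3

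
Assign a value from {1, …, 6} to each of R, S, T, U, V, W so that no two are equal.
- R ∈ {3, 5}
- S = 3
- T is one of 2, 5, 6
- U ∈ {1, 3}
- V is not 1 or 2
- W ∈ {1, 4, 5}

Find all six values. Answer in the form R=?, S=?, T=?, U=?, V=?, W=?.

S must be 3 (only option left). Eliminate 3 elsewhere: R, U, V.
U's domain is down to {1}, so U = 1. Eliminate 1 elsewhere: W.
That leaves R = 5. Strike 5 from T, V, W.
That leaves W = 4. Remove 4 from V.
V's domain is down to {6}, so V = 6. Eliminate 6 elsewhere: T.
T has just one choice, so T = 2.

R=5, S=3, T=2, U=1, V=6, W=4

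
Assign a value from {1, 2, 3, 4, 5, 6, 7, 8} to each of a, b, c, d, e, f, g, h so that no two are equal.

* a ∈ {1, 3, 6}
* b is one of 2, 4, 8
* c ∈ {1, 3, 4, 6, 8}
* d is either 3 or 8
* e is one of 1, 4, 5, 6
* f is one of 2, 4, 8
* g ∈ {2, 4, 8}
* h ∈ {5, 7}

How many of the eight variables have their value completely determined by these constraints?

3

Among the 8 variables, 7 fits only h (and all 8 values in {1, 2, 3, 4, 5, 6, 7, 8} must be used), so h = 7.
Among the 7 still-open variables, 5 fits only e (and all 7 values in {1, 2, 3, 4, 5, 6, 8} must be used), so e = 5.
b, f, g between them cover only {2, 4, 8} — a naked triple. Remove those values from c, d.
That leaves d = 3. Remove 3 from a, c.
Determined: d=3, e=5, h=7. The other variables each still have more than one consistent value. That makes 3.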